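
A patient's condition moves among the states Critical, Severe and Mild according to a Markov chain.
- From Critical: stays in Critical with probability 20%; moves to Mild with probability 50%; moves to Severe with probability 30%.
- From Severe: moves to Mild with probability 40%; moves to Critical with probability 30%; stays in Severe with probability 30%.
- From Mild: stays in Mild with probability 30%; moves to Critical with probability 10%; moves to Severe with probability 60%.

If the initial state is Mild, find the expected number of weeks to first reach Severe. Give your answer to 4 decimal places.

Let t(s) be the expected number of weeks to first reach Severe from state s, with t(Severe) = 0. Conditioning on the first week:
t(Critical) = 1 + 0.2·t(Critical) + 0.5·t(Mild)
t(Mild) = 1 + 0.1·t(Critical) + 0.3·t(Mild)
Solving: t(Critical) = 2.3529, t(Mild) = 1.7647.
Expected weeks from Mild to Severe: 1.7647.

1.7647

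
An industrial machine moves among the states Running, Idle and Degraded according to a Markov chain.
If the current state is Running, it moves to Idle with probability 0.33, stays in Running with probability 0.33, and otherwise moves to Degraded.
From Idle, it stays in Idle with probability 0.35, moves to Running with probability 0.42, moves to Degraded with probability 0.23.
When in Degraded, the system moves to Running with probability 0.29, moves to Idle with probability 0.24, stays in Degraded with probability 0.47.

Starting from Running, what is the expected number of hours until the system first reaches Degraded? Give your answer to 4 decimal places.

3.3008

Let t(s) be the expected number of hours to first reach Degraded from state s, with t(Degraded) = 0. Conditioning on the first hour:
t(Running) = 1 + 0.33·t(Running) + 0.33·t(Idle)
t(Idle) = 1 + 0.42·t(Running) + 0.35·t(Idle)
Solving: t(Running) = 3.3008, t(Idle) = 3.6713.
Expected hours from Running to Degraded: 3.3008.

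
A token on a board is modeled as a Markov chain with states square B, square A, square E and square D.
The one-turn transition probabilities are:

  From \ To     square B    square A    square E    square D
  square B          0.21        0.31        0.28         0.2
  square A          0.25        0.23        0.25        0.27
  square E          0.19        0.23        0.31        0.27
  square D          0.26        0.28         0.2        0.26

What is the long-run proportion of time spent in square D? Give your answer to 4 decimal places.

Let the stationary distribution be π with π = πP and π_1 + π_2 + π_3 + π_4 = 1.
π_1 = 0.21·π_1 + 0.25·π_2 + 0.19·π_3 + 0.26·π_4
π_2 = 0.31·π_1 + 0.23·π_2 + 0.23·π_3 + 0.28·π_4
π_3 = 0.28·π_1 + 0.25·π_2 + 0.31·π_3 + 0.2·π_4
Solving with the normalization constraint gives π = (0.2278, 0.2608, 0.2598, 0.2515).
So the stationary probability of square D is 0.2515.

0.2515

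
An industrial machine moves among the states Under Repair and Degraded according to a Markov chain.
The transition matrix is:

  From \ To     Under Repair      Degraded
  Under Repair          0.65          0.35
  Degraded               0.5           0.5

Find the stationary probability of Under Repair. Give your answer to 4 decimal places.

Let the stationary distribution be π with π = πP and π_1 + π_2 = 1.
π_1 = 0.65·π_1 + 0.5·π_2
Solving with the normalization constraint gives π = (0.5882, 0.4118).
So the stationary probability of Under Repair is 0.5882.

0.5882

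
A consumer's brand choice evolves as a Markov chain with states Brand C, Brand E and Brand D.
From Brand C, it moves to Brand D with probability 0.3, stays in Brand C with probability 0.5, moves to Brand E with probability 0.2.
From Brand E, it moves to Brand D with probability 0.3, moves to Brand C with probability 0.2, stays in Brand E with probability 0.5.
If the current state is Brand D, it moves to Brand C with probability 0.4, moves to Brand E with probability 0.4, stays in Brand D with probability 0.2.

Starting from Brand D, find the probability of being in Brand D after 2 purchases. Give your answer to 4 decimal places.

0.2800

Sum over the intermediate state after 1 purchase:
P = P(Brand D→Brand C)·P(Brand C→Brand D) + P(Brand D→Brand E)·P(Brand E→Brand D) + P(Brand D→Brand D)·P(Brand D→Brand D)
  = 0.4×0.3 + 0.4×0.3 + 0.2×0.2
  = 0.1200 + 0.1200 + 0.0400 = 0.2800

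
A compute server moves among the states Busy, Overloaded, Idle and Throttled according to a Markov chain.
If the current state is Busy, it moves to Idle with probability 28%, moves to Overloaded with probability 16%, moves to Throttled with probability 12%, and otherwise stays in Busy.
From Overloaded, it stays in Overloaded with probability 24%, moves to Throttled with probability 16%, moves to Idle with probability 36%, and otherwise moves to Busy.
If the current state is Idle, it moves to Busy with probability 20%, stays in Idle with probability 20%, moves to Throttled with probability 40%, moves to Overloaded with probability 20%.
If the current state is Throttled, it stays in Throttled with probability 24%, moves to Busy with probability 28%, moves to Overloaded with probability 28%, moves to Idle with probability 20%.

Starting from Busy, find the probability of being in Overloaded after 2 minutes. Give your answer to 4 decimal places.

0.1984

Propagate the distribution vector 2 minutes from Busy.
After 0 minutes: (1.0000, 0.0000, 0.0000, 0.0000)
After 1 minute: (0.4400, 0.1600, 0.2800, 0.1200)
After 2 minutes: (0.3216, 0.1984, 0.2608, 0.2192)
P(in Overloaded after 2 minutes) = 0.1984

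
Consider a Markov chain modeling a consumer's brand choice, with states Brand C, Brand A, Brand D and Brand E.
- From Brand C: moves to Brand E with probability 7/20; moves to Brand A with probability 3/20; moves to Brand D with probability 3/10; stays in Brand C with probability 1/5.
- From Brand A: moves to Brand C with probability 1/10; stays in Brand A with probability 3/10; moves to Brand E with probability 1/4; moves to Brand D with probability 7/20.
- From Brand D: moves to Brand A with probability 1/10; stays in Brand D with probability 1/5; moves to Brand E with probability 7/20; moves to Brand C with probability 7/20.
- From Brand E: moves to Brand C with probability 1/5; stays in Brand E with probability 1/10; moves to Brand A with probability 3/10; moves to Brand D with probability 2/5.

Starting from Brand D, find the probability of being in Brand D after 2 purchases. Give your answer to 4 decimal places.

0.3200

Propagate the distribution vector 2 purchases from Brand D.
After 0 purchases: (0.0000, 0.0000, 1.0000, 0.0000)
After 1 purchase: (0.3500, 0.1000, 0.2000, 0.3500)
After 2 purchases: (0.2200, 0.2075, 0.3200, 0.2525)
P(in Brand D after 2 purchases) = 0.3200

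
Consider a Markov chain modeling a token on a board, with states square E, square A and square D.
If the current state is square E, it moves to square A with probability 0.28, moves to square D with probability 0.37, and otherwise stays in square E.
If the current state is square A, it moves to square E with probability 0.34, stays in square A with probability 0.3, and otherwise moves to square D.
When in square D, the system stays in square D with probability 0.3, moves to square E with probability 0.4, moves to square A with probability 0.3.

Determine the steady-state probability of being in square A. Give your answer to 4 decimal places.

0.2927

Let the stationary distribution be π with π = πP and π_1 + π_2 + π_3 = 1.
π_1 = 0.35·π_1 + 0.34·π_2 + 0.4·π_3
π_2 = 0.28·π_1 + 0.3·π_2 + 0.3·π_3
Solving with the normalization constraint gives π = (0.3642, 0.2927, 0.3431).
So the stationary probability of square A is 0.2927.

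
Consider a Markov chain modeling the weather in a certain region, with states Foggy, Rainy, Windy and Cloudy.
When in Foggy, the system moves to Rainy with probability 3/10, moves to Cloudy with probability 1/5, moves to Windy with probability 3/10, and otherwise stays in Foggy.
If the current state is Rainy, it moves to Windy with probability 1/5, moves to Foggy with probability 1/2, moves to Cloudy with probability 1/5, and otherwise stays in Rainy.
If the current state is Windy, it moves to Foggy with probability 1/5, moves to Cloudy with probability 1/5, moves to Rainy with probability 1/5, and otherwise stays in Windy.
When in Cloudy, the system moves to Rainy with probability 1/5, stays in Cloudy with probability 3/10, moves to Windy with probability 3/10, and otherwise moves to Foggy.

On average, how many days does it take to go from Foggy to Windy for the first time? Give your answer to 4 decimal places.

Let t(s) be the expected number of days to first reach Windy from state s, with t(Windy) = 0. Conditioning on the first day:
t(Foggy) = 1 + 0.2·t(Foggy) + 0.3·t(Rainy) + 0.2·t(Cloudy)
t(Rainy) = 1 + 0.5·t(Foggy) + 0.1·t(Rainy) + 0.2·t(Cloudy)
t(Cloudy) = 1 + 0.2·t(Foggy) + 0.2·t(Rainy) + 0.3·t(Cloudy)
Solving: t(Foggy) = 3.6120, t(Rainy) = 3.9130, t(Cloudy) = 3.5786.
Expected days from Foggy to Windy: 3.6120.

3.6120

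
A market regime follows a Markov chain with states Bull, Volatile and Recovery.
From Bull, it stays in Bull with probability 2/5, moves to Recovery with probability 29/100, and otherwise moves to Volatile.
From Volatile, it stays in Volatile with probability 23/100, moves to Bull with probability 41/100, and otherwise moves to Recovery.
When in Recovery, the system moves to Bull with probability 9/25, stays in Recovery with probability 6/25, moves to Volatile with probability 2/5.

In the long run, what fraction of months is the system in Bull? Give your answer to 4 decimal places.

Let the stationary distribution be π with π = πP and π_1 + π_2 + π_3 = 1.
π_1 = 0.4·π_1 + 0.41·π_2 + 0.36·π_3
π_2 = 0.31·π_1 + 0.23·π_2 + 0.4·π_3
Solving with the normalization constraint gives π = (0.3912, 0.3118, 0.2970).
So the stationary probability of Bull is 0.3912.

0.3912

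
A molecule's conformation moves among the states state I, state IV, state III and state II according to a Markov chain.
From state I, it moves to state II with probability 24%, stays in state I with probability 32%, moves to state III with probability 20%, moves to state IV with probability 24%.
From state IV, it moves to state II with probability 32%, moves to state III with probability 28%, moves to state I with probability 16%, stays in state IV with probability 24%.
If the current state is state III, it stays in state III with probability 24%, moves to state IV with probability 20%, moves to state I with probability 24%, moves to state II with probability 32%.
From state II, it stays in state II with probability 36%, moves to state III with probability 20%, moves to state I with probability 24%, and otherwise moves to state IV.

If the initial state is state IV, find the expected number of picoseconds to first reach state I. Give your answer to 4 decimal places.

Let t(s) be the expected number of picoseconds to first reach state I from state s, with t(state I) = 0. Conditioning on the first picosecond:
t(state IV) = 1 + 0.24·t(state IV) + 0.28·t(state III) + 0.32·t(state II)
t(state III) = 1 + 0.2·t(state IV) + 0.24·t(state III) + 0.32·t(state II)
t(state II) = 1 + 0.2·t(state IV) + 0.2·t(state III) + 0.36·t(state II)
Solving: t(state IV) = 4.8507, t(state III) = 4.4776, t(state II) = 4.4776.
Expected picoseconds from state IV to state I: 4.8507.

4.8507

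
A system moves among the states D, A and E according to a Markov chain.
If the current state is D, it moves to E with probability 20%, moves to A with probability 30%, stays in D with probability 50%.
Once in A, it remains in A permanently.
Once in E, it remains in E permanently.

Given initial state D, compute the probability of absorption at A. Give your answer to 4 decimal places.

0.6000

Let h(s) be the probability of absorption at A starting from transient state s. Then h(A) = 1 and h(E) = 0. By first-step analysis:
h(D) = 0.5·h(D) + 0.3·1 + 0.2·0
Solving: h(D) = 0.6000.
Starting from D, the probability is 0.6000.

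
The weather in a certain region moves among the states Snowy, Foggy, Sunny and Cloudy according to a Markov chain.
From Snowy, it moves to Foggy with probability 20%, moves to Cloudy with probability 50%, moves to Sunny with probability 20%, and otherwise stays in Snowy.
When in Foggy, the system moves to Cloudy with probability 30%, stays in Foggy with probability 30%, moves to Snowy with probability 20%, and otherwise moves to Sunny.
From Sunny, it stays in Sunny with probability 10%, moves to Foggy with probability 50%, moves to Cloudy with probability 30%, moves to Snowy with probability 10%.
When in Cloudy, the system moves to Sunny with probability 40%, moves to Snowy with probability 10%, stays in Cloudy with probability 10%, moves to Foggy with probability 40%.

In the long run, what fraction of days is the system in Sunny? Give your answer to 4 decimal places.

0.2314

Let the stationary distribution be π with π = πP and π_1 + π_2 + π_3 + π_4 = 1.
π_1 = 0.1·π_1 + 0.2·π_2 + 0.1·π_3 + 0.1·π_4
π_2 = 0.2·π_1 + 0.3·π_2 + 0.5·π_3 + 0.4·π_4
π_3 = 0.2·π_1 + 0.2·π_2 + 0.1·π_3 + 0.4·π_4
Solving with the normalization constraint gives π = (0.1360, 0.3599, 0.2314, 0.2727).
So the stationary probability of Sunny is 0.2314.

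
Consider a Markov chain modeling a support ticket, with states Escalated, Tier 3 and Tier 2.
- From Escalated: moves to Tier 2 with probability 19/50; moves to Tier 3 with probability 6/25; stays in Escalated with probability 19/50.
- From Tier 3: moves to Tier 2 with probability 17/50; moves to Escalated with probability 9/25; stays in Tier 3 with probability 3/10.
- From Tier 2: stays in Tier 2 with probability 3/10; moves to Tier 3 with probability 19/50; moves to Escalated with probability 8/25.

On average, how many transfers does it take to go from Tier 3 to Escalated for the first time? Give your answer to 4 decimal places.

Let t(s) be the expected number of transfers to first reach Escalated from state s, with t(Escalated) = 0. Conditioning on the first transfer:
t(Tier 3) = 1 + 0.3·t(Tier 3) + 0.34·t(Tier 2)
t(Tier 2) = 1 + 0.38·t(Tier 3) + 0.3·t(Tier 2)
Solving: t(Tier 3) = 2.8825, t(Tier 2) = 2.9933.
Expected transfers from Tier 3 to Escalated: 2.8825.

2.8825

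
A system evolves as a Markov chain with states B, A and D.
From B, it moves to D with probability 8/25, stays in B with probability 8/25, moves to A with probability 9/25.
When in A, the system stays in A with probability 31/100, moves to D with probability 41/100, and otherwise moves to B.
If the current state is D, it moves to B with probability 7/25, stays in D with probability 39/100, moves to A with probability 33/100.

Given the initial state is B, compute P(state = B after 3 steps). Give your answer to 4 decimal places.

0.2917

Propagate the distribution vector 3 steps from B.
After 0 steps: (1.0000, 0.0000, 0.0000)
After 1 step: (0.3200, 0.3600, 0.3200)
After 2 steps: (0.2928, 0.3324, 0.3748)
After 3 steps: (0.2917, 0.3321, 0.3762)
P(in B after 3 steps) = 0.2917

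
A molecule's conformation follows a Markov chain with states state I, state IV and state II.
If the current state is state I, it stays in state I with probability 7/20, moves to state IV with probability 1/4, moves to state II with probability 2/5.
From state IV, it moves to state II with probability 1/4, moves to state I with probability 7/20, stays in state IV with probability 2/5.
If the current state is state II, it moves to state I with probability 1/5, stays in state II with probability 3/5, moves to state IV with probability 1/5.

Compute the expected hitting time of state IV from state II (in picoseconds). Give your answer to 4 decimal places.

4.7222

Let t(s) be the expected number of picoseconds to first reach state IV from state s, with t(state IV) = 0. Conditioning on the first picosecond:
t(state I) = 1 + 0.35·t(state I) + 0.4·t(state II)
t(state II) = 1 + 0.2·t(state I) + 0.6·t(state II)
Solving: t(state I) = 4.4444, t(state II) = 4.7222.
Expected picoseconds from state II to state IV: 4.7222.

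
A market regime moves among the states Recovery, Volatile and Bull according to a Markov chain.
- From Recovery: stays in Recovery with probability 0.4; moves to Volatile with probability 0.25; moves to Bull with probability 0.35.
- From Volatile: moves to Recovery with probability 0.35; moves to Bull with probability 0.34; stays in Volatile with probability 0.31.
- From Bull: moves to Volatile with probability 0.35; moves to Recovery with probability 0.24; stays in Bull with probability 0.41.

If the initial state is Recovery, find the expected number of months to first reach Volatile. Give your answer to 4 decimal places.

3.4815

Let t(s) be the expected number of months to first reach Volatile from state s, with t(Volatile) = 0. Conditioning on the first month:
t(Recovery) = 1 + 0.4·t(Recovery) + 0.35·t(Bull)
t(Bull) = 1 + 0.24·t(Recovery) + 0.41·t(Bull)
Solving: t(Recovery) = 3.4815, t(Bull) = 3.1111.
Expected months from Recovery to Volatile: 3.4815.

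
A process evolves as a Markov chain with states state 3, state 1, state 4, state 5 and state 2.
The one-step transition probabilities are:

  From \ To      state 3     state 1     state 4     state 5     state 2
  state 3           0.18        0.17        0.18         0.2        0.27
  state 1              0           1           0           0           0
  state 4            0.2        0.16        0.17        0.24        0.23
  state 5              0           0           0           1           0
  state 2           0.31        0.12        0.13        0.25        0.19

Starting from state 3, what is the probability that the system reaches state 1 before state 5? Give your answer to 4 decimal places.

0.4164

Let h(s) be the probability of absorption at state 1 starting from transient state s. Then h(state 1) = 1 and h(state 5) = 0. By first-step analysis:
h(state 3) = 0.18·h(state 3) + 0.17·1 + 0.18·h(state 4) + 0.2·0 + 0.27·h(state 2)
h(state 4) = 0.2·h(state 3) + 0.16·1 + 0.17·h(state 4) + 0.24·0 + 0.23·h(state 2)
h(state 2) = 0.31·h(state 3) + 0.12·1 + 0.13·h(state 4) + 0.25·0 + 0.19·h(state 2)
Solving: h(state 3) = 0.4164, h(state 4) = 0.3959, h(state 2) = 0.3711.
Starting from state 3, the probability is 0.4164.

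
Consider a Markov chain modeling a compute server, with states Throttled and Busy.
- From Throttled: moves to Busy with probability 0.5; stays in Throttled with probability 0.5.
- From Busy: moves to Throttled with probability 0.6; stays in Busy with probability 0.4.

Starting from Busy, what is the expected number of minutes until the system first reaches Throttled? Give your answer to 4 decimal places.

1.6667

Let t(s) be the expected number of minutes to first reach Throttled from state s, with t(Throttled) = 0. Conditioning on the first minute:
t(Busy) = 1 + 0.4·t(Busy)
Solving: t(Busy) = 1.6667.
Expected minutes from Busy to Throttled: 1.6667.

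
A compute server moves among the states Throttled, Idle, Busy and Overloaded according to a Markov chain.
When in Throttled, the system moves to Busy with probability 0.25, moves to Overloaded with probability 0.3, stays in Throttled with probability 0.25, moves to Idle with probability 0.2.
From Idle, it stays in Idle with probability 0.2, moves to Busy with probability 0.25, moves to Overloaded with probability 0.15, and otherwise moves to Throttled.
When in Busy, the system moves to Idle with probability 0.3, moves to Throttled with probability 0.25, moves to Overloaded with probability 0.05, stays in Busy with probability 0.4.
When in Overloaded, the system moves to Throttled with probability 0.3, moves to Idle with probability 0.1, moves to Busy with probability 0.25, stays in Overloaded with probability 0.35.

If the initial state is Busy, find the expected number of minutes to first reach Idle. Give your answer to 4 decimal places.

4.1416

Let t(s) be the expected number of minutes to first reach Idle from state s, with t(Idle) = 0. Conditioning on the first minute:
t(Throttled) = 1 + 0.25·t(Throttled) + 0.25·t(Busy) + 0.3·t(Overloaded)
t(Busy) = 1 + 0.25·t(Throttled) + 0.4·t(Busy) + 0.05·t(Overloaded)
t(Overloaded) = 1 + 0.3·t(Throttled) + 0.25·t(Busy) + 0.35·t(Overloaded)
Solving: t(Throttled) = 4.8645, t(Busy) = 4.1416, t(Overloaded) = 5.3765.
Expected minutes from Busy to Idle: 4.1416.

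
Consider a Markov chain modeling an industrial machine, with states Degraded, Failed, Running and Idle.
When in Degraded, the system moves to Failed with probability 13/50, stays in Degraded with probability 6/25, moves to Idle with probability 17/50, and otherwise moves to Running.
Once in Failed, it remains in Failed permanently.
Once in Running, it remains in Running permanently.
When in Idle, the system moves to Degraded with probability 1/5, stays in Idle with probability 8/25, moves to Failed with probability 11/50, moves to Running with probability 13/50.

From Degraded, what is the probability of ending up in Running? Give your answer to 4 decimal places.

Let h(s) be the probability of absorption at Running starting from transient state s. Then h(Running) = 1 and h(Failed) = 0. By first-step analysis:
h(Degraded) = 0.24·h(Degraded) + 0.26·0 + 0.16·1 + 0.34·h(Idle)
h(Idle) = 0.2·h(Degraded) + 0.22·0 + 0.26·1 + 0.32·h(Idle)
Solving: h(Degraded) = 0.4394, h(Idle) = 0.5116.
Starting from Degraded, the probability is 0.4394.

0.4394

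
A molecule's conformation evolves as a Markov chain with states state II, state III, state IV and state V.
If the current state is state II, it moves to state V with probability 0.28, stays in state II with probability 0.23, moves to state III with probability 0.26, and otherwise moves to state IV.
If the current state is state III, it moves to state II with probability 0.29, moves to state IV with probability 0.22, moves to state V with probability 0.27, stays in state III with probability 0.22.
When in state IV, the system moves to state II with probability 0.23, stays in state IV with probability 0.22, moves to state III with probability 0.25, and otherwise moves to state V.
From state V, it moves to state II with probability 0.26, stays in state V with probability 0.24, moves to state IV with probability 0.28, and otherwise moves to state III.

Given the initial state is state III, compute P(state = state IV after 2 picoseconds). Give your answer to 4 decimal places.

0.2391

Propagate the distribution vector 2 picoseconds from state III.
After 0 picoseconds: (0.0000, 1.0000, 0.0000, 0.0000)
After 1 picosecond: (0.2900, 0.2200, 0.2200, 0.2700)
After 2 picoseconds: (0.2513, 0.2382, 0.2391, 0.2714)
P(in state IV after 2 picoseconds) = 0.2391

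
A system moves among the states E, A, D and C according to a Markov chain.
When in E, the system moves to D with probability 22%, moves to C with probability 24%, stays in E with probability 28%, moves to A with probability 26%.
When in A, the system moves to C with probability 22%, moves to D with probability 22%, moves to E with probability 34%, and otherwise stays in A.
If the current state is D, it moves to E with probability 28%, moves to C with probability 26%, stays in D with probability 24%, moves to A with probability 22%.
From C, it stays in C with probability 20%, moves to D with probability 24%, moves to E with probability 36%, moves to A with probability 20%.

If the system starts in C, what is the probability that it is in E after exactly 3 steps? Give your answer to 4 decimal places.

Propagate the distribution vector 3 steps from C.
After 0 steps: (0.0000, 0.0000, 0.0000, 1.0000)
After 1 step: (0.3600, 0.2000, 0.2400, 0.2000)
After 2 steps: (0.3080, 0.2304, 0.2288, 0.2328)
After 3 steps: (0.3124, 0.2277, 0.2292, 0.2307)
P(in E after 3 steps) = 0.3124

0.3124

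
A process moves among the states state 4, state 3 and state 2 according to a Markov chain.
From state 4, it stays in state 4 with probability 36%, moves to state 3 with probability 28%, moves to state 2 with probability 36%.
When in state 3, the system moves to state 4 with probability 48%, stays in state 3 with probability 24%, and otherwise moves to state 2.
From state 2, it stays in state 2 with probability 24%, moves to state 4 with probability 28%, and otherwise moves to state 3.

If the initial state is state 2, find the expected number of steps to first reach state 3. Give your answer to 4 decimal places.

Let t(s) be the expected number of steps to first reach state 3 from state s, with t(state 3) = 0. Conditioning on the first step:
t(state 4) = 1 + 0.36·t(state 4) + 0.36·t(state 2)
t(state 2) = 1 + 0.28·t(state 4) + 0.24·t(state 2)
Solving: t(state 4) = 2.9046, t(state 2) = 2.3859.
Expected steps from state 2 to state 3: 2.3859.

2.3859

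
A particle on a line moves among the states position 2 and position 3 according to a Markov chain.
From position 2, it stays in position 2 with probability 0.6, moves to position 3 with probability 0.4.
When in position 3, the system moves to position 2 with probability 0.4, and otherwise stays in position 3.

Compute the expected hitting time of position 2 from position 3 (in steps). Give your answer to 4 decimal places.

Let t(s) be the expected number of steps to first reach position 2 from state s, with t(position 2) = 0. Conditioning on the first step:
t(position 3) = 1 + 0.6·t(position 3)
Solving: t(position 3) = 2.5000.
Expected steps from position 3 to position 2: 2.5000.

2.5000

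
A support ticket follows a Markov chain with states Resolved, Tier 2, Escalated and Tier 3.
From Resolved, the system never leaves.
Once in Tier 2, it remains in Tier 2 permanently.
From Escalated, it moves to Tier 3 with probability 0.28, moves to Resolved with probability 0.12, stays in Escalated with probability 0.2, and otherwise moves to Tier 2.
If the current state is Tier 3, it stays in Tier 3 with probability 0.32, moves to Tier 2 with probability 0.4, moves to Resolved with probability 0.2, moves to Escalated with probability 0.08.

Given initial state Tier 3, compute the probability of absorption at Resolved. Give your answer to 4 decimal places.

Let h(s) be the probability of absorption at Resolved starting from transient state s. Then h(Resolved) = 1 and h(Tier 2) = 0. By first-step analysis:
h(Escalated) = 0.12·1 + 0.4·0 + 0.2·h(Escalated) + 0.28·h(Tier 3)
h(Tier 3) = 0.2·1 + 0.4·0 + 0.08·h(Escalated) + 0.32·h(Tier 3)
Solving: h(Escalated) = 0.2638, h(Tier 3) = 0.3252.
Starting from Tier 3, the probability is 0.3252.

0.3252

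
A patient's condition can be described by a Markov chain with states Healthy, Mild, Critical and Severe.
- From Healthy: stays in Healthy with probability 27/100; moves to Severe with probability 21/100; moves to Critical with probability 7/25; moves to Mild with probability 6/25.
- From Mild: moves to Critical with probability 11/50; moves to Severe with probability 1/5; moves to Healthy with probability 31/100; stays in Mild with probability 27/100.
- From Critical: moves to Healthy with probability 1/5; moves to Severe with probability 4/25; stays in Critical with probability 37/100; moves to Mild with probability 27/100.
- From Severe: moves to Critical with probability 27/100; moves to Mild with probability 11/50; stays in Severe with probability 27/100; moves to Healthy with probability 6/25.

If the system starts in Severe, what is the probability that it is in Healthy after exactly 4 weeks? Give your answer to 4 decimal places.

0.2537

Propagate the distribution vector 4 weeks from Severe.
After 0 weeks: (0.0000, 0.0000, 0.0000, 1.0000)
After 1 week: (0.2400, 0.2200, 0.2700, 0.2700)
After 2 weeks: (0.2518, 0.2493, 0.2884, 0.2105)
After 3 weeks: (0.2535, 0.2519, 0.2889, 0.2057)
After 4 weeks: (0.2537, 0.2521, 0.2888, 0.2054)
P(in Healthy after 4 weeks) = 0.2537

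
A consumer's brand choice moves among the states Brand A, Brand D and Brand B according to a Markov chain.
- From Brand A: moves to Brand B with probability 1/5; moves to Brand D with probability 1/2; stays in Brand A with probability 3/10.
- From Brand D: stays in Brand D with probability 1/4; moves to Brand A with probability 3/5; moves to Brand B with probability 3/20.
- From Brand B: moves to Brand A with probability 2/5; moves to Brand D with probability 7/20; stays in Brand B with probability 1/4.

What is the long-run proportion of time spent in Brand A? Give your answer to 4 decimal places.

Let the stationary distribution be π with π = πP and π_1 + π_2 + π_3 = 1.
π_1 = 0.3·π_1 + 0.6·π_2 + 0.4·π_3
π_2 = 0.5·π_1 + 0.25·π_2 + 0.35·π_3
Solving with the normalization constraint gives π = (0.4322, 0.3771, 0.1907).
So the stationary probability of Brand A is 0.4322.

0.4322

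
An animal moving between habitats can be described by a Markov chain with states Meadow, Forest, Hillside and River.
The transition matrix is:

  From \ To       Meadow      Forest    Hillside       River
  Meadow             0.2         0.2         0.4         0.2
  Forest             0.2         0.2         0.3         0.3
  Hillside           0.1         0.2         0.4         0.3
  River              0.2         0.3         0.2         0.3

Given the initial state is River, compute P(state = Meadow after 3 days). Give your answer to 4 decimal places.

0.1690

Propagate the distribution vector 3 days from River.
After 0 days: (0.0000, 0.0000, 0.0000, 1.0000)
After 1 day: (0.2000, 0.3000, 0.2000, 0.3000)
After 2 days: (0.1800, 0.2300, 0.3100, 0.2800)
After 3 days: (0.1690, 0.2280, 0.3210, 0.2820)
P(in Meadow after 3 days) = 0.1690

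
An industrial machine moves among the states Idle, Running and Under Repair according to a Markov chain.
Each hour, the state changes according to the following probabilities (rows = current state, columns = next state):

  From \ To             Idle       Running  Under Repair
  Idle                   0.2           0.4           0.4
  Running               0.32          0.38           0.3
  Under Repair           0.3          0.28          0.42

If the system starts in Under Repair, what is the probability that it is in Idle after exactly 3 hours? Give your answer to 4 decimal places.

Propagate the distribution vector 3 hours from Under Repair.
After 0 hours: (0.0000, 0.0000, 1.0000)
After 1 hour: (0.3000, 0.2800, 0.4200)
After 2 hours: (0.2756, 0.3440, 0.3804)
After 3 hours: (0.2793, 0.3475, 0.3732)
P(in Idle after 3 hours) = 0.2793

0.2793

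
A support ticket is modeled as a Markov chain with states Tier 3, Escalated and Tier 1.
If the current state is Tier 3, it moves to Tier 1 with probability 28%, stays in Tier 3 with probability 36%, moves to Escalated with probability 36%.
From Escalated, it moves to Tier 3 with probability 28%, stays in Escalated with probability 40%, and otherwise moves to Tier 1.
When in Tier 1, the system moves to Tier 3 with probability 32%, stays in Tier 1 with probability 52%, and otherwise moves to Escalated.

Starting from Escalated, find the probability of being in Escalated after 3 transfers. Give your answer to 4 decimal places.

Propagate the distribution vector 3 transfers from Escalated.
After 0 transfers: (0.0000, 1.0000, 0.0000)
After 1 transfer: (0.2800, 0.4000, 0.3200)
After 2 transfers: (0.3152, 0.3120, 0.3728)
After 3 transfers: (0.3201, 0.2979, 0.3820)
P(in Escalated after 3 transfers) = 0.2979

0.2979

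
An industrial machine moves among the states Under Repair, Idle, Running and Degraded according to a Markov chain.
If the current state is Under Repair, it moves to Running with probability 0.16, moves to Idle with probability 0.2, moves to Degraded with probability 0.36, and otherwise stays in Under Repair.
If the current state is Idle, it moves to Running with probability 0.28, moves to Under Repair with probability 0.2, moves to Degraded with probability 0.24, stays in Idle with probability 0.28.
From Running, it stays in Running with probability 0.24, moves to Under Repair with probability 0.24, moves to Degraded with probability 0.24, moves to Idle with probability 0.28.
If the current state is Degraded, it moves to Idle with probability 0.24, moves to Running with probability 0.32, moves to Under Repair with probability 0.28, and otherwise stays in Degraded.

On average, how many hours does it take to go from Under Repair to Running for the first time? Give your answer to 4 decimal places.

4.3129

Let t(s) be the expected number of hours to first reach Running from state s, with t(Running) = 0. Conditioning on the first hour:
t(Under Repair) = 1 + 0.28·t(Under Repair) + 0.2·t(Idle) + 0.36·t(Degraded)
t(Idle) = 1 + 0.2·t(Under Repair) + 0.28·t(Idle) + 0.24·t(Degraded)
t(Degraded) = 1 + 0.28·t(Under Repair) + 0.24·t(Idle) + 0.16·t(Degraded)
Solving: t(Under Repair) = 4.3129, t(Idle) = 3.8275, t(Degraded) = 3.7217.
Expected hours from Under Repair to Running: 4.3129.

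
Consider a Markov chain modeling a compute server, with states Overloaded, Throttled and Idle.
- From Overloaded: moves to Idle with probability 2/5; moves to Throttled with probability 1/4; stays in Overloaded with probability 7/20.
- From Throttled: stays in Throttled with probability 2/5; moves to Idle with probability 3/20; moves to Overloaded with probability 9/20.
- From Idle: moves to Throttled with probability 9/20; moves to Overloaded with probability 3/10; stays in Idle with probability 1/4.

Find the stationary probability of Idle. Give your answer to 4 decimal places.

Let the stationary distribution be π with π = πP and π_1 + π_2 + π_3 = 1.
π_1 = 0.35·π_1 + 0.45·π_2 + 0.3·π_3
π_2 = 0.25·π_1 + 0.4·π_2 + 0.45·π_3
Solving with the normalization constraint gives π = (0.3723, 0.3577, 0.2701).
So the stationary probability of Idle is 0.2701.

0.2701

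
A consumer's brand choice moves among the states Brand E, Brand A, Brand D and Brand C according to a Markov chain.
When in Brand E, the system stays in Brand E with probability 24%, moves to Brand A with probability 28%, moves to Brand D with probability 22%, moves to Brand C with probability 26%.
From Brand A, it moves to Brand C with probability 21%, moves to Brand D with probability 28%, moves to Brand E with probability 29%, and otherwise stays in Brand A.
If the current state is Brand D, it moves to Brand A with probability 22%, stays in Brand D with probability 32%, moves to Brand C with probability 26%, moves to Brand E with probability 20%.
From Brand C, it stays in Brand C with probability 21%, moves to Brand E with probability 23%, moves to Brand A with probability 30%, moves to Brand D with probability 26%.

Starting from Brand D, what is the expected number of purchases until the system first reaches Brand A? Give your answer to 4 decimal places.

3.9561

Let t(s) be the expected number of purchases to first reach Brand A from state s, with t(Brand A) = 0. Conditioning on the first purchase:
t(Brand E) = 1 + 0.24·t(Brand E) + 0.22·t(Brand D) + 0.26·t(Brand C)
t(Brand D) = 1 + 0.2·t(Brand E) + 0.32·t(Brand D) + 0.26·t(Brand C)
t(Brand C) = 1 + 0.23·t(Brand E) + 0.26·t(Brand D) + 0.21·t(Brand C)
Solving: t(Brand E) = 3.7088, t(Brand D) = 3.9561, t(Brand C) = 3.6476.
Expected purchases from Brand D to Brand A: 3.9561.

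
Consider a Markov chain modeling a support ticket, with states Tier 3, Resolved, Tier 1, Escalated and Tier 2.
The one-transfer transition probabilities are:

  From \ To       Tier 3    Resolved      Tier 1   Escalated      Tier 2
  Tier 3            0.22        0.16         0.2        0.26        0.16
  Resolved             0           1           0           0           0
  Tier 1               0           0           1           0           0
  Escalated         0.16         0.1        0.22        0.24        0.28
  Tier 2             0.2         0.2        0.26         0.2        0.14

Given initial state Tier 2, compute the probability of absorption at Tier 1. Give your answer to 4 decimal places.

0.5846

Let h(s) be the probability of absorption at Tier 1 starting from transient state s. Then h(Tier 1) = 1 and h(Resolved) = 0. By first-step analysis:
h(Tier 3) = 0.22·h(Tier 3) + 0.16·0 + 0.2·1 + 0.26·h(Escalated) + 0.16·h(Tier 2)
h(Escalated) = 0.16·h(Tier 3) + 0.1·0 + 0.22·1 + 0.24·h(Escalated) + 0.28·h(Tier 2)
h(Tier 2) = 0.2·h(Tier 3) + 0.2·0 + 0.26·1 + 0.2·h(Escalated) + 0.14·h(Tier 2)
Solving: h(Tier 3) = 0.5857, h(Escalated) = 0.6282, h(Tier 2) = 0.5846.
Starting from Tier 2, the probability is 0.5846.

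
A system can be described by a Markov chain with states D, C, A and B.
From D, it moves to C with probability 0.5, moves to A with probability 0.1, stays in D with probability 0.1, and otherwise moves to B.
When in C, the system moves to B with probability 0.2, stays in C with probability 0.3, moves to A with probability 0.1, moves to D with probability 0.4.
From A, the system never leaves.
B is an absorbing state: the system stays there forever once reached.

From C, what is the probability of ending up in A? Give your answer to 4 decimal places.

Let h(s) be the probability of absorption at A starting from transient state s. Then h(A) = 1 and h(B) = 0. By first-step analysis:
h(D) = 0.1·h(D) + 0.5·h(C) + 0.1·1 + 0.3·0
h(C) = 0.4·h(D) + 0.3·h(C) + 0.1·1 + 0.2·0
Solving: h(D) = 0.2791, h(C) = 0.3023.
Starting from C, the probability is 0.3023.

0.3023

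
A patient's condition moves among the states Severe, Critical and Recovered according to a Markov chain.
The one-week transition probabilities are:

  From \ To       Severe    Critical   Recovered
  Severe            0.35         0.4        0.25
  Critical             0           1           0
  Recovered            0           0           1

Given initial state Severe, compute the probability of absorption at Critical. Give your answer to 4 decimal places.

Let h(s) be the probability of absorption at Critical starting from transient state s. Then h(Critical) = 1 and h(Recovered) = 0. By first-step analysis:
h(Severe) = 0.35·h(Severe) + 0.4·1 + 0.25·0
Solving: h(Severe) = 0.6154.
Starting from Severe, the probability is 0.6154.

0.6154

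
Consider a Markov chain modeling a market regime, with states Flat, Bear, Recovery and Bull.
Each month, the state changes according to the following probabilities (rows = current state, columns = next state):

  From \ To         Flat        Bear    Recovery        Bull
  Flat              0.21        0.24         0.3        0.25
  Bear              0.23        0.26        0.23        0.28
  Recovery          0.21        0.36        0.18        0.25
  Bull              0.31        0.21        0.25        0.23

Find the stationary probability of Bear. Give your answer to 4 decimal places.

0.2665

Let the stationary distribution be π with π = πP and π_1 + π_2 + π_3 + π_4 = 1.
π_1 = 0.21·π_1 + 0.23·π_2 + 0.21·π_3 + 0.31·π_4
π_2 = 0.24·π_1 + 0.26·π_2 + 0.36·π_3 + 0.21·π_4
π_3 = 0.3·π_1 + 0.23·π_2 + 0.18·π_3 + 0.25·π_4
Solving with the normalization constraint gives π = (0.2406, 0.2665, 0.2399, 0.2529).
So the stationary probability of Bear is 0.2665.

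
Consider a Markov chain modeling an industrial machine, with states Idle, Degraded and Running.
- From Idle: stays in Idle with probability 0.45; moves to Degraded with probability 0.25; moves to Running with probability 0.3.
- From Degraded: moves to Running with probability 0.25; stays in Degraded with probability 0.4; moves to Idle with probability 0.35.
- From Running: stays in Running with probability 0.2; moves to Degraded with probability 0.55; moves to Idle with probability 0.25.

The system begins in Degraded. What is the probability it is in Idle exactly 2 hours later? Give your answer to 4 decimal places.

0.3600

Sum over the intermediate state after 1 hour:
P = P(Degraded→Idle)·P(Idle→Idle) + P(Degraded→Degraded)·P(Degraded→Idle) + P(Degraded→Running)·P(Running→Idle)
  = 0.35×0.45 + 0.4×0.35 + 0.25×0.25
  = 0.1575 + 0.1400 + 0.0625 = 0.3600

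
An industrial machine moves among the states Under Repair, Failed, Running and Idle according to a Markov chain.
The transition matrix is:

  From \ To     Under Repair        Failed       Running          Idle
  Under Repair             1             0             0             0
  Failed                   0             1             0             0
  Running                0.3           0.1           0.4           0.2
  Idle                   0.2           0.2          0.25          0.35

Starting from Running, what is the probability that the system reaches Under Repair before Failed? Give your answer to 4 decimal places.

Let h(s) be the probability of absorption at Under Repair starting from transient state s. Then h(Under Repair) = 1 and h(Failed) = 0. By first-step analysis:
h(Running) = 0.3·1 + 0.1·0 + 0.4·h(Running) + 0.2·h(Idle)
h(Idle) = 0.2·1 + 0.2·0 + 0.25·h(Running) + 0.35·h(Idle)
Solving: h(Running) = 0.6912, h(Idle) = 0.5735.
Starting from Running, the probability is 0.6912.

0.6912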